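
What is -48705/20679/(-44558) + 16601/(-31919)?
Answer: -5098284613729/9803547206186 ≈ -0.52005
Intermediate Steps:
-48705/20679/(-44558) + 16601/(-31919) = -48705*1/20679*(-1/44558) + 16601*(-1/31919) = -16235/6893*(-1/44558) - 16601/31919 = 16235/307138294 - 16601/31919 = -5098284613729/9803547206186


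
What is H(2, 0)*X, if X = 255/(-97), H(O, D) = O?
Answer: -510/97 ≈ -5.2577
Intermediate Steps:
X = -255/97 (X = 255*(-1/97) = -255/97 ≈ -2.6289)
H(2, 0)*X = 2*(-255/97) = -510/97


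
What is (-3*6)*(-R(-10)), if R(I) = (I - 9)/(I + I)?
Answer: 171/10 ≈ 17.100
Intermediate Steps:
R(I) = (-9 + I)/(2*I) (R(I) = (-9 + I)/((2*I)) = (-9 + I)*(1/(2*I)) = (-9 + I)/(2*I))
(-3*6)*(-R(-10)) = (-3*6)*(-(-9 - 10)/(2*(-10))) = -(-18)*(1/2)*(-1/10)*(-19) = -(-18)*19/20 = -18*(-19/20) = 171/10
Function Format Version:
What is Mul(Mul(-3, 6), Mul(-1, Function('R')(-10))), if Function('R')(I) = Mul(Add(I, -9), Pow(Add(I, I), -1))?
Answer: Rational(171, 10) ≈ 17.100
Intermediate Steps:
Function('R')(I) = Mul(Rational(1, 2), Pow(I, -1), Add(-9, I)) (Function('R')(I) = Mul(Add(-9, I), Pow(Mul(2, I), -1)) = Mul(Add(-9, I), Mul(Rational(1, 2), Pow(I, -1))) = Mul(Rational(1, 2), Pow(I, -1), Add(-9, I)))
Mul(Mul(-3, 6), Mul(-1, Function('R')(-10))) = Mul(Mul(-3, 6), Mul(-1, Mul(Rational(1, 2), Pow(-10, -1), Add(-9, -10)))) = Mul(-18, Mul(-1, Mul(Rational(1, 2), Rational(-1, 10), -19))) = Mul(-18, Mul(-1, Rational(19, 20))) = Mul(-18, Rational(-19, 20)) = Rational(171, 10)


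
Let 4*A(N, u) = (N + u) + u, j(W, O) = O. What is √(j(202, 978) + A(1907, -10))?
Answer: √5799/2 ≈ 38.076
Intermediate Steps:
A(N, u) = u/2 + N/4 (A(N, u) = ((N + u) + u)/4 = (N + 2*u)/4 = u/2 + N/4)
√(j(202, 978) + A(1907, -10)) = √(978 + ((½)*(-10) + (¼)*1907)) = √(978 + (-5 + 1907/4)) = √(978 + 1887/4) = √(5799/4) = √5799/2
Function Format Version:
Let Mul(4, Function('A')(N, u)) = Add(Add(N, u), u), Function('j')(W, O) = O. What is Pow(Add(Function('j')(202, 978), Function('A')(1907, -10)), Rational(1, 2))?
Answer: Mul(Rational(1, 2), Pow(5799, Rational(1, 2))) ≈ 38.076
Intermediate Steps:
Function('A')(N, u) = Add(Mul(Rational(1, 2), u), Mul(Rational(1, 4), N)) (Function('A')(N, u) = Mul(Rational(1, 4), Add(Add(N, u), u)) = Mul(Rational(1, 4), Add(N, Mul(2, u))) = Add(Mul(Rational(1, 2), u), Mul(Rational(1, 4), N)))
Pow(Add(Function('j')(202, 978), Function('A')(1907, -10)), Rational(1, 2)) = Pow(Add(978, Add(Mul(Rational(1, 2), -10), Mul(Rational(1, 4), 1907))), Rational(1, 2)) = Pow(Add(978, Add(-5, Rational(1907, 4))), Rational(1, 2)) = Pow(Add(978, Rational(1887, 4)), Rational(1, 2)) = Pow(Rational(5799, 4), Rational(1, 2)) = Mul(Rational(1, 2), Pow(5799, Rational(1, 2)))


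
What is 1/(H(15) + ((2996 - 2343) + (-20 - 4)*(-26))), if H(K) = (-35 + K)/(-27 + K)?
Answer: 3/3836 ≈ 0.00078207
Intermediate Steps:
H(K) = (-35 + K)/(-27 + K)
1/(H(15) + ((2996 - 2343) + (-20 - 4)*(-26))) = 1/((-35 + 15)/(-27 + 15) + ((2996 - 2343) + (-20 - 4)*(-26))) = 1/(-20/(-12) + (653 - 24*(-26))) = 1/(-1/12*(-20) + (653 + 624)) = 1/(5/3 + 1277) = 1/(3836/3) = 3/3836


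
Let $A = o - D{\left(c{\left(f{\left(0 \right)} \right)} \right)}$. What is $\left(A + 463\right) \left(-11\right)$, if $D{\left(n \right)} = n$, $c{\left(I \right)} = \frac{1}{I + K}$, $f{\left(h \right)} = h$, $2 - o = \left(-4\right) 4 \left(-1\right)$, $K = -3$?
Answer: $- \frac{14828}{3} \approx -4942.7$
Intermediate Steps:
$o = -14$ ($o = 2 - \left(-4\right) 4 \left(-1\right) = 2 - \left(-16\right) \left(-1\right) = 2 - 16 = -14$)
$c{\left(I \right)} = \frac{1}{-3 + I}$ ($c{\left(I \right)} = \frac{1}{I - 3} = \frac{1}{-3 + I}$)
$A = - \frac{41}{3}$ ($A = -14 - \frac{1}{-3 + 0} = -14 - \frac{1}{-3} = -14 - - \frac{1}{3} = -14 + \frac{1}{3} = - \frac{41}{3} \approx -13.667$)
$\left(A + 463\right) \left(-11\right) = \left(- \frac{41}{3} + 463\right) \left(-11\right) = \frac{1348}{3} \left(-11\right) = - \frac{14828}{3}$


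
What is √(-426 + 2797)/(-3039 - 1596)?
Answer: -√2371/4635 ≈ -0.010505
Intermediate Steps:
√(-426 + 2797)/(-3039 - 1596) = √2371/(-4635) = √2371*(-1/4635) = -√2371/4635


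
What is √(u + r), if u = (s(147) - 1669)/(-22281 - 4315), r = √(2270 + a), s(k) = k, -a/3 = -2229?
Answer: √(10119778 + 2298878452*√53)/13298 ≈ 9.7313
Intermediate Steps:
a = 6687 (a = -3*(-2229) = 6687)
r = 13*√53 (r = √(2270 + 6687) = √8957 = 13*√53 ≈ 94.641)
u = 761/13298 (u = (147 - 1669)/(-22281 - 4315) = -1522/(-26596) = -1522*(-1/26596) = 761/13298 ≈ 0.057227)
√(u + r) = √(761/13298 + 13*√53)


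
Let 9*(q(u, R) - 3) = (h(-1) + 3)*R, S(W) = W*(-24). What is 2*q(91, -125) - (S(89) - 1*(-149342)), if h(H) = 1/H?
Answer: -1325300/9 ≈ -1.4726e+5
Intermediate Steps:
S(W) = -24*W
q(u, R) = 3 + 2*R/9 (q(u, R) = 3 + ((1/(-1) + 3)*R)/9 = 3 + ((-1 + 3)*R)/9 = 3 + (2*R)/9 = 3 + 2*R/9)
2*q(91, -125) - (S(89) - 1*(-149342)) = 2*(3 + (2/9)*(-125)) - (-24*89 - 1*(-149342)) = 2*(3 - 250/9) - (-2136 + 149342) = 2*(-223/9) - 1*147206 = -446/9 - 147206 = -1325300/9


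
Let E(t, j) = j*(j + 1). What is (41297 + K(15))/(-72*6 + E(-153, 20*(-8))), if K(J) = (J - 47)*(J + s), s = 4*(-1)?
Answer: 40945/25008 ≈ 1.6373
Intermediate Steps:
s = -4
K(J) = (-47 + J)*(-4 + J) (K(J) = (J - 47)*(J - 4) = (-47 + J)*(-4 + J))
E(t, j) = j*(1 + j)
(41297 + K(15))/(-72*6 + E(-153, 20*(-8))) = (41297 + (188 + 15**2 - 51*15))/(-72*6 + (20*(-8))*(1 + 20*(-8))) = (41297 + (188 + 225 - 765))/(-432 - 160*(1 - 160)) = (41297 - 352)/(-432 - 160*(-159)) = 40945/(-432 + 25440) = 40945/25008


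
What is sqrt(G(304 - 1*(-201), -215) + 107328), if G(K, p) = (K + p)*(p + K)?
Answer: 2*sqrt(47857) ≈ 437.52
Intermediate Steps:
G(K, p) = (K + p)**2 (G(K, p) = (K + p)*(K + p) = (K + p)**2)
sqrt(G(304 - 1*(-201), -215) + 107328) = sqrt(((304 - 1*(-201)) - 215)**2 + 107328) = sqrt(((304 + 201) - 215)**2 + 107328) = sqrt((505 - 215)**2 + 107328) = sqrt(290**2 + 107328) = sqrt(84100 + 107328) = sqrt(191428) = 2*sqrt(47857)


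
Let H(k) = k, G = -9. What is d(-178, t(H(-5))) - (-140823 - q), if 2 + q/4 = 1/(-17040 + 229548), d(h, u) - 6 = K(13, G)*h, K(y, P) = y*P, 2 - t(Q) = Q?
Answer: 8587820170/53127 ≈ 1.6165e+5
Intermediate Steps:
t(Q) = 2 - Q
K(y, P) = P*y
d(h, u) = 6 - 117*h (d(h, u) = 6 + (-9*13)*h = 6 - 117*h)
q = -425015/53127 (q = -8 + 4/(-17040 + 229548) = -8 + 4/212508 = -8 + 4*(1/212508) = -8 + 1/53127 = -425015/53127 ≈ -8.0000)
d(-178, t(H(-5))) - (-140823 - q) = (6 - 117*(-178)) - (-140823 - 1*(-425015/53127)) = (6 + 20826) - (-140823 + 425015/53127) = 20832 - 1*(-7481078506/53127) = 20832 + 7481078506/53127 = 8587820170/53127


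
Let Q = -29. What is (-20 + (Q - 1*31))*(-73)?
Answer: 5840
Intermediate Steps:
(-20 + (Q - 1*31))*(-73) = (-20 + (-29 - 1*31))*(-73) = (-20 + (-29 - 31))*(-73) = (-20 - 60)*(-73) = -80*(-73) = 5840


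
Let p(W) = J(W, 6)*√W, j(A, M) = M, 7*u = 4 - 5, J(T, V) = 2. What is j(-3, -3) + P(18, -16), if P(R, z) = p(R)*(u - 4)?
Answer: -3 - 174*√2/7 ≈ -38.153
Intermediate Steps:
u = -⅐ (u = (4 - 5)/7 = (⅐)*(-1) = -⅐ ≈ -0.14286)
p(W) = 2*√W
P(R, z) = -58*√R/7 (P(R, z) = (2*√R)*(-⅐ - 4) = (2*√R)*(-29/7) = -58*√R/7)
j(-3, -3) + P(18, -16) = -3 - 174*√2/7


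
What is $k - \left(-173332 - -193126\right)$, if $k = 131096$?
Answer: $111302$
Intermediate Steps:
$k - \left(-173332 - -193126\right) = 131096 - \left(-173332 - -193126\right) = 131096 - \left(-173332 + 193126\right) = 131096 - 19794 = 111302$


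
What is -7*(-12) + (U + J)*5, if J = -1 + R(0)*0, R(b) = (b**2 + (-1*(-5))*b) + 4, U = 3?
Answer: 94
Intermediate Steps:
R(b) = 4 + b**2 + 5*b (R(b) = (b**2 + 5*b) + 4 = 4 + b**2 + 5*b)
J = -1 (J = -1 + (4 + 0**2 + 5*0)*0 = -1 + (4 + 0 + 0)*0 = -1 + 4*0 = -1 + 0 = -1)
-7*(-12) + (U + J)*5 = -7*(-12) + (3 - 1)*5 = 84 + 2*5 = 84 + 10 = 94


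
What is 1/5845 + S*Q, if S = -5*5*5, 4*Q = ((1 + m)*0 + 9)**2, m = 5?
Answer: -59180621/23380 ≈ -2531.3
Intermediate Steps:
Q = 81/4 (Q = ((1 + 5)*0 + 9)**2/4 = (6*0 + 9)**2/4 = (0 + 9)**2/4 = (1/4)*9**2 = (1/4)*81 = 81/4 ≈ 20.250)
S = -125 (S = -25*5 = -125)
1/5845 + S*Q = 1/5845 - 125*81/4 = 1/5845 - 10125/4 = -59180621/23380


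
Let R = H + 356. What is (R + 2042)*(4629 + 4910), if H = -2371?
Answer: 257553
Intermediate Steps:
R = -2015 (R = -2371 + 356 = -2015)
(R + 2042)*(4629 + 4910) = (-2015 + 2042)*(4629 + 4910) = 27*9539 = 257553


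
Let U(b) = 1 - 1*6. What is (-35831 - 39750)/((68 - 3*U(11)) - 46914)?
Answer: 75581/46831 ≈ 1.6139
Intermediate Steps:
U(b) = -5 (U(b) = 1 - 6 = -5)
(-35831 - 39750)/((68 - 3*U(11)) - 46914) = (-35831 - 39750)/((68 - 3*(-5)) - 46914) = -75581/((68 + 15) - 46914) = -75581/(83 - 46914) = -75581/(-46831) = -75581*(-1/46831) = 75581/46831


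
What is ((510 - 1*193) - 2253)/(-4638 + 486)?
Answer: 242/519 ≈ 0.46628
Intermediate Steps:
((510 - 1*193) - 2253)/(-4638 + 486) = ((510 - 193) - 2253)/(-4152) = (317 - 2253)*(-1/4152) = -1936*(-1/4152) = 242/519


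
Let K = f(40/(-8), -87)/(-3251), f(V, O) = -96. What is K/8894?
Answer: 48/14457197 ≈ 3.3201e-6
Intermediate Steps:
K = 96/3251 (K = -96/(-3251) = -96*(-1/3251) = 96/3251 ≈ 0.029529)
K/8894 = (96/3251)/8894 = (96/3251)*(1/8894) = 48/14457197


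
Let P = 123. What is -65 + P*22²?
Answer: 59467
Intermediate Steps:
-65 + P*22² = -65 + 123*22² = -65 + 123*484 = -65 + 59532 = 59467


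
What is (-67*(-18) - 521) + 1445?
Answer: 2130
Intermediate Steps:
(-67*(-18) - 521) + 1445 = (1206 - 521) + 1445 = 685 + 1445 = 2130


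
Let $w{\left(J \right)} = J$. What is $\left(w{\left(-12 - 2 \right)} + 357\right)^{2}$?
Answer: $117649$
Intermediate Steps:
$\left(w{\left(-12 - 2 \right)} + 357\right)^{2} = \left(\left(-12 - 2\right) + 357\right)^{2} = \left(-14 + 357\right)^{2} = 343^{2} = 117649$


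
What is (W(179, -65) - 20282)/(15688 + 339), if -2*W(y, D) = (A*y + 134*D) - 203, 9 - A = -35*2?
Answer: -22896/16027 ≈ -1.4286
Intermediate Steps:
A = 79 (A = 9 - (-35)*2 = 9 - 1*(-70) = 9 + 70 = 79)
W(y, D) = 203/2 - 67*D - 79*y/2 (W(y, D) = -((79*y + 134*D) - 203)/2 = -(-203 + 79*y + 134*D)/2 = 203/2 - 67*D - 79*y/2)
(W(179, -65) - 20282)/(15688 + 339) = ((203/2 - 67*(-65) - 79/2*179) - 20282)/(15688 + 339) = ((203/2 + 4355 - 14141/2) - 20282)/16027 = (-2614 - 20282)*(1/16027) = -22896*1/16027 = -22896/16027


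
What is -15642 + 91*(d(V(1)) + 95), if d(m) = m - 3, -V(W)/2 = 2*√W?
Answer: -7634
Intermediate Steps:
V(W) = -4*√W
d(m) = -3 + m
-15642 + 91*(d(V(1)) + 95) = -15642 + 91*((-3 - 4*√1) + 95) = -15642 + 91*((-3 - 4*1) + 95) = -15642 + 91*((-3 - 4) + 95) = -15642 + 91*(-7 + 95) = -15642 + 91*88 = -15642 + 8008 = -7634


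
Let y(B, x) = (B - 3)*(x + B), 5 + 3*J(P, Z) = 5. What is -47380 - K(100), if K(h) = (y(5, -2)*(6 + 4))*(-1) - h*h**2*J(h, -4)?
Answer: -47320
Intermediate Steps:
J(P, Z) = 0 (J(P, Z) = -5/3 + (1/3)*5 = -5/3 + 5/3 = 0)
y(B, x) = (-3 + B)*(B + x)
K(h) = -60 (K(h) = ((5**2 - 3*5 - 3*(-2) + 5*(-2))*(6 + 4))*(-1) - h*h**2*0 = ((25 - 15 + 6 - 10)*10)*(-1) - h**3*0 = (6*10)*(-1) - 1*0 = 60*(-1) + 0 = -60 + 0 = -60)
-47380 - K(100) = -47380 - 1*(-60) = -47380 + 60 = -47320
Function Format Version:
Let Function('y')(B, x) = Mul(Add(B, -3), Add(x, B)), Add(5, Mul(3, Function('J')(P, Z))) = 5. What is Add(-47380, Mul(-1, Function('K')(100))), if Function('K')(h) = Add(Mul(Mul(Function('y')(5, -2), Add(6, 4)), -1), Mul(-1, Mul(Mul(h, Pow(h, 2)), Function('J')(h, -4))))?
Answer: -47320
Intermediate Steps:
Function('J')(P, Z) = 0 (Function('J')(P, Z) = Add(Rational(-5, 3), Mul(Rational(1, 3), 5)) = Add(Rational(-5, 3), Rational(5, 3)) = 0)
Function('y')(B, x) = Mul(Add(-3, B), Add(B, x))
Function('K')(h) = -60 (Function('K')(h) = Add(Mul(Mul(Add(Pow(5, 2), Mul(-3, 5), Mul(-3, -2), Mul(5, -2)), Add(6, 4)), -1), Mul(-1, Mul(Mul(h, Pow(h, 2)), 0))) = Add(Mul(Mul(Add(25, -15, 6, -10), 10), -1), Mul(-1, Mul(Pow(h, 3), 0))) = Add(Mul(Mul(6, 10), -1), Mul(-1, 0)) = Add(Mul(60, -1), 0) = Add(-60, 0) = -60)
Add(-47380, Mul(-1, Function('K')(100))) = Add(-47380, Mul(-1, -60)) = Add(-47380, 60) = -47320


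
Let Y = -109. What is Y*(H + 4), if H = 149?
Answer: -16677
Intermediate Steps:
Y*(H + 4) = -109*(149 + 4) = -109*153 = -16677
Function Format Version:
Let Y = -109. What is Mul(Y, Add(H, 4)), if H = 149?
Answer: -16677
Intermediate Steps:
Mul(Y, Add(H, 4)) = Mul(-109, Add(149, 4)) = Mul(-109, 153) = -16677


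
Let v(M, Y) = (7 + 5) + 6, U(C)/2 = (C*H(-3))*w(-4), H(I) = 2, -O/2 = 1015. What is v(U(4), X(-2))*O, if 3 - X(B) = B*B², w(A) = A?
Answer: -36540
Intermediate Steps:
O = -2030 (O = -2*1015 = -2030)
X(B) = 3 - B³ (X(B) = 3 - B*B² = 3 - B³)
U(C) = -16*C (U(C) = 2*((C*2)*(-4)) = 2*((2*C)*(-4)) = 2*(-8*C) = -16*C)
v(M, Y) = 18 (v(M, Y) = 12 + 6 = 18)
v(U(4), X(-2))*O = 18*(-2030) = -36540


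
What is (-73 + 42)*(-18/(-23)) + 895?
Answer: 20027/23 ≈ 870.74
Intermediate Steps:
(-73 + 42)*(-18/(-23)) + 895 = -(-558)*(-1)/23 + 895 = -31*18/23 + 895 = -558/23 + 895 = 20027/23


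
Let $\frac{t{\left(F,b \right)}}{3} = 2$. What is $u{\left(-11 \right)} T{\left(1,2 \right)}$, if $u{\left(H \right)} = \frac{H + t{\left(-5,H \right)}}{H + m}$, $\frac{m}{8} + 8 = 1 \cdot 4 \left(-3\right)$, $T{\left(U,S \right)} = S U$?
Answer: $\frac{10}{171} \approx 0.05848$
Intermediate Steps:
$t{\left(F,b \right)} = 6$ ($t{\left(F,b \right)} = 3 \cdot 2 = 6$)
$m = -160$ ($m = -64 + 8 \cdot 1 \cdot 4 \left(-3\right) = -64 + 8 \cdot 4 \left(-3\right) = -64 + 8 \left(-12\right) = -64 - 96 = -160$)
$u{\left(H \right)} = \frac{6 + H}{-160 + H}$ ($u{\left(H \right)} = \frac{H + 6}{H - 160} = \frac{6 + H}{-160 + H}$)
$u{\left(-11 \right)} T{\left(1,2 \right)} = \frac{6 - 11}{-160 - 11} \cdot 2 \cdot 1 = \frac{1}{-171} \left(-5\right) 2 = \left(- \frac{1}{171}\right) \left(-5\right) 2 = \frac{5}{171} \cdot 2 = \frac{10}{171}$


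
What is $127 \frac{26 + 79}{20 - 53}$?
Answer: $- \frac{4445}{11} \approx -404.09$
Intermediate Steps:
$127 \frac{26 + 79}{20 - 53} = 127 \frac{105}{-33} = 127 \cdot 105 \left(- \frac{1}{33}\right) = 127 \left(- \frac{35}{11}\right) = - \frac{4445}{11}$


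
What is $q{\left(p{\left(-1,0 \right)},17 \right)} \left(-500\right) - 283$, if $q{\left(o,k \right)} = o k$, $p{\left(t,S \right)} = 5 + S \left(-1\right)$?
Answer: $-42783$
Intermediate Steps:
$p{\left(t,S \right)} = 5 - S$
$q{\left(o,k \right)} = k o$
$q{\left(p{\left(-1,0 \right)},17 \right)} \left(-500\right) - 283 = 17 \left(5 - 0\right) \left(-500\right) - 283 = 17 \left(5 + 0\right) \left(-500\right) - 283 = 17 \cdot 5 \left(-500\right) - 283 = 85 \left(-500\right) - 283 = -42500 - 283 = -42783$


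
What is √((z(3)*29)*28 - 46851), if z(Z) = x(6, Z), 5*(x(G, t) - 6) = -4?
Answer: I*√1065715/5 ≈ 206.47*I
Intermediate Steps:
x(G, t) = 26/5 (x(G, t) = 6 + (⅕)*(-4) = 6 - ⅘ = 26/5)
z(Z) = 26/5
√((z(3)*29)*28 - 46851) = √(((26/5)*29)*28 - 46851) = √((754/5)*28 - 46851) = √(21112/5 - 46851) = √(-213143/5) = I*√1065715/5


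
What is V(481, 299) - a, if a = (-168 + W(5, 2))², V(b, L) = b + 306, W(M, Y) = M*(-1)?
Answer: -29142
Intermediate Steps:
W(M, Y) = -M
V(b, L) = 306 + b
a = 29929 (a = (-168 - 1*5)² = (-168 - 5)² = (-173)² = 29929)
V(481, 299) - a = (306 + 481) - 1*29929 = 787 - 29929 = -29142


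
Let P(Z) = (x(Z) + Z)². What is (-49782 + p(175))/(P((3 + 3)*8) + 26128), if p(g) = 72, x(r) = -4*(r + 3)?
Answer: -24855/25232 ≈ -0.98506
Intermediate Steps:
x(r) = -12 - 4*r (x(r) = -4*(3 + r) = -12 - 4*r)
P(Z) = (-12 - 3*Z)² (P(Z) = ((-12 - 4*Z) + Z)² = (-12 - 3*Z)²)
(-49782 + p(175))/(P((3 + 3)*8) + 26128) = (-49782 + 72)/(9*(4 + (3 + 3)*8)² + 26128) = -49710/(9*(4 + 6*8)² + 26128) = -49710/(9*(4 + 48)² + 26128) = -49710/(9*52² + 26128) = -49710/(9*2704 + 26128) = -49710/(24336 + 26128) = -49710/50464 = -49710*1/50464 = -24855/25232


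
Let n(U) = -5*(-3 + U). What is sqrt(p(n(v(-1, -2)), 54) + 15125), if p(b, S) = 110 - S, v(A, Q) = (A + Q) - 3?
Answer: sqrt(15181) ≈ 123.21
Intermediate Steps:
v(A, Q) = -3 + A + Q
n(U) = 15 - 5*U
sqrt(p(n(v(-1, -2)), 54) + 15125) = sqrt((110 - 1*54) + 15125) = sqrt((110 - 54) + 15125) = sqrt(56 + 15125) = sqrt(15181)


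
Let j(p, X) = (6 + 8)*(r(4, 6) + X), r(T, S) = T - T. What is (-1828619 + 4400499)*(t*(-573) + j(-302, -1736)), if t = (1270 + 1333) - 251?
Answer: -3528619360000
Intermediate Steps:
t = 2352 (t = 2603 - 251 = 2352)
r(T, S) = 0
j(p, X) = 14*X (j(p, X) = (6 + 8)*(0 + X) = 14*X)
(-1828619 + 4400499)*(t*(-573) + j(-302, -1736)) = (-1828619 + 4400499)*(2352*(-573) + 14*(-1736)) = 2571880*(-1347696 - 24304) = 2571880*(-1372000) = -3528619360000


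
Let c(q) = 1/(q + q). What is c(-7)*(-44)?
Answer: 22/7 ≈ 3.1429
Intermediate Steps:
c(q) = 1/(2*q)
c(-7)*(-44) = ((½)/(-7))*(-44) = ((½)*(-⅐))*(-44) = -1/14*(-44) = 22/7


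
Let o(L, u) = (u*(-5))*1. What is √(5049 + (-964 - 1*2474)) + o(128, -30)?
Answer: 150 + 3*√179 ≈ 190.14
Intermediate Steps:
o(L, u) = -5*u (o(L, u) = -5*u*1 = -5*u)
√(5049 + (-964 - 1*2474)) + o(128, -30) = √(5049 + (-964 - 1*2474)) - 5*(-30) = √(5049 + (-964 - 2474)) + 150 = √(5049 - 3438) + 150 = √1611 + 150 = 3*√179 + 150 = 150 + 3*√179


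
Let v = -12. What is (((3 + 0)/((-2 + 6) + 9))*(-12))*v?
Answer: 432/13 ≈ 33.231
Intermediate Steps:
(((3 + 0)/((-2 + 6) + 9))*(-12))*v = (((3 + 0)/((-2 + 6) + 9))*(-12))*(-12) = ((3/(4 + 9))*(-12))*(-12) = ((3/13)*(-12))*(-12) = -36/13*(-12) = 432/13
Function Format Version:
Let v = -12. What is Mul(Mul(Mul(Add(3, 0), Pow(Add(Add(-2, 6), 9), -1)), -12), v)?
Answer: Rational(432, 13) ≈ 33.231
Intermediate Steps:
Mul(Mul(Mul(Add(3, 0), Pow(Add(Add(-2, 6), 9), -1)), -12), v) = Mul(Mul(Mul(Add(3, 0), Pow(Add(Add(-2, 6), 9), -1)), -12), -12) = Mul(Mul(Mul(3, Pow(Add(4, 9), -1)), -12), -12) = Mul(Mul(Mul(3, Pow(13, -1)), -12), -12) = Mul(Mul(Mul(3, Rational(1, 13)), -12), -12) = Mul(Mul(Rational(3, 13), -12), -12) = Mul(Rational(-36, 13), -12) = Rational(432, 13)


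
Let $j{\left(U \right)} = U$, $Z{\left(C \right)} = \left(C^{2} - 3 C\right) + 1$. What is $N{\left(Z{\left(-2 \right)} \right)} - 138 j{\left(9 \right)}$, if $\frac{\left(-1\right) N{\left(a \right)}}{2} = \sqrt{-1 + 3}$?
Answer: $-1242 - 2 \sqrt{2} \approx -1244.8$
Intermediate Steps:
$Z{\left(C \right)} = 1 + C^{2} - 3 C$
$N{\left(a \right)} = - 2 \sqrt{2}$ ($N{\left(a \right)} = - 2 \sqrt{-1 + 3} = - 2 \sqrt{2}$)
$N{\left(Z{\left(-2 \right)} \right)} - 138 j{\left(9 \right)} = - 2 \sqrt{2} - 1242 = -1242 - 2 \sqrt{2}$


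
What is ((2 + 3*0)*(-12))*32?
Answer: -768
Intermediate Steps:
((2 + 3*0)*(-12))*32 = ((2 + 0)*(-12))*32 = (2*(-12))*32 = -24*32 = -768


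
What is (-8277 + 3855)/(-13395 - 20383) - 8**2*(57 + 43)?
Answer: -108087389/16889 ≈ -6399.9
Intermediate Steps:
(-8277 + 3855)/(-13395 - 20383) - 8**2*(57 + 43) = -4422/(-33778) - 64*100 = -4422*(-1/33778) - 1*6400 = 2211/16889 - 6400 = -108087389/16889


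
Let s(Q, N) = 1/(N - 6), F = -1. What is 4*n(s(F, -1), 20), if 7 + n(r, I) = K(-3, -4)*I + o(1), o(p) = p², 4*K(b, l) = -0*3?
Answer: -24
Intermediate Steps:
K(b, l) = 0 (K(b, l) = (-0*3)/4 = (-2*0)/4 = (¼)*0 = 0)
s(Q, N) = 1/(-6 + N)
n(r, I) = -6 (n(r, I) = -7 + (0*I + 1²) = -7 + (0 + 1) = -7 + 1 = -6)
4*n(s(F, -1), 20) = 4*(-6) = -24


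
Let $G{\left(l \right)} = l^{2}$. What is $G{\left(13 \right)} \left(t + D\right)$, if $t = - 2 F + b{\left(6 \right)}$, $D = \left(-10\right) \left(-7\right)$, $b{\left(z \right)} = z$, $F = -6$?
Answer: $14872$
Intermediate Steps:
$D = 70$
$t = 18$ ($t = \left(-2\right) \left(-6\right) + 6 = 12 + 6 = 18$)
$G{\left(13 \right)} \left(t + D\right) = 13^{2} \left(18 + 70\right) = 169 \cdot 88 = 14872$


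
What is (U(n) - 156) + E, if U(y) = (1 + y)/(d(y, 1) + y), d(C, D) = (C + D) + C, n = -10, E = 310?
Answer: 4475/29 ≈ 154.31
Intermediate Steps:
d(C, D) = D + 2*C
U(y) = (1 + y)/(1 + 3*y) (U(y) = (1 + y)/((1 + 2*y) + y) = (1 + y)/(1 + 3*y))
(U(n) - 156) + E = ((1 - 10)/(1 + 3*(-10)) - 156) + 310 = (-9/(1 - 30) - 156) + 310 = (-9/(-29) - 156) + 310 = (-1/29*(-9) - 156) + 310 = (9/29 - 156) + 310 = -4515/29 + 310 = 4475/29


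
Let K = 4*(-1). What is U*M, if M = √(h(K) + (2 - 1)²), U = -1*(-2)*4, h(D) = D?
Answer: 8*I*√3 ≈ 13.856*I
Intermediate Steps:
K = -4
U = 8 (U = 2*4 = 8)
M = I*√3 (M = √(-4 + (2 - 1)²) = √(-4 + 1²) = √(-4 + 1) = √(-3) = I*√3 ≈ 1.732*I)
U*M = 8*(I*√3) = 8*I*√3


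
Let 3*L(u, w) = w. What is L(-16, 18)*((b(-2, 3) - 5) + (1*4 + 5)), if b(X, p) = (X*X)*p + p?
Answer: 114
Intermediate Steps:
L(u, w) = w/3
b(X, p) = p + p*X**2 (b(X, p) = X**2*p + p = p*X**2 + p = p + p*X**2)
L(-16, 18)*((b(-2, 3) - 5) + (1*4 + 5)) = ((1/3)*18)*((3*(1 + (-2)**2) - 5) + (1*4 + 5)) = 6*((3*(1 + 4) - 5) + (4 + 5)) = 6*((3*5 - 5) + 9) = 6*((15 - 5) + 9) = 6*(10 + 9) = 6*19 = 114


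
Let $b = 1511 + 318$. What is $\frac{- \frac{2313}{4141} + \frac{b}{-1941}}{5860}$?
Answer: $- \frac{6031711}{23550405330} \approx -0.00025612$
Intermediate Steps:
$b = 1829$
$\frac{- \frac{2313}{4141} + \frac{b}{-1941}}{5860} = \frac{- \frac{2313}{4141} + \frac{1829}{-1941}}{5860} = \left(\left(-2313\right) \frac{1}{4141} + 1829 \left(- \frac{1}{1941}\right)\right) \frac{1}{5860} = \left(- \frac{2313}{4141} - \frac{1829}{1941}\right) \frac{1}{5860} = \left(- \frac{12063422}{8037681}\right) \frac{1}{5860} = - \frac{6031711}{23550405330}$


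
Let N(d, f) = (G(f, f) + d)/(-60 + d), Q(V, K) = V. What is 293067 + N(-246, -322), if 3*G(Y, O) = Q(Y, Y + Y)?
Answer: 134518283/459 ≈ 2.9307e+5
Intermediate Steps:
G(Y, O) = Y/3
N(d, f) = (d + f/3)/(-60 + d) (N(d, f) = (f/3 + d)/(-60 + d) = (d + f/3)/(-60 + d))
293067 + N(-246, -322) = 293067 + (-246 + (⅓)*(-322))/(-60 - 246) = 293067 + (-246 - 322/3)/(-306) = 293067 - 1/306*(-1060/3) = 293067 + 530/459 = 134518283/459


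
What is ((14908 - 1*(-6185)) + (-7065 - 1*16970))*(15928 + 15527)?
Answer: -92540610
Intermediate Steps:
((14908 - 1*(-6185)) + (-7065 - 1*16970))*(15928 + 15527) = ((14908 + 6185) + (-7065 - 16970))*31455 = (21093 - 24035)*31455 = -2942*31455 = -92540610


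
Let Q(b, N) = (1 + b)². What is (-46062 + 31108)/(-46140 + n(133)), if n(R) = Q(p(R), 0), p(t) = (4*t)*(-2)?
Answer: -14954/1083829 ≈ -0.013797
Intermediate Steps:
p(t) = -8*t
n(R) = (1 - 8*R)²
(-46062 + 31108)/(-46140 + n(133)) = (-46062 + 31108)/(-46140 + (-1 + 8*133)²) = -14954/(-46140 + (-1 + 1064)²) = -14954/(-46140 + 1063²) = -14954/(-46140 + 1129969) = -14954/1083829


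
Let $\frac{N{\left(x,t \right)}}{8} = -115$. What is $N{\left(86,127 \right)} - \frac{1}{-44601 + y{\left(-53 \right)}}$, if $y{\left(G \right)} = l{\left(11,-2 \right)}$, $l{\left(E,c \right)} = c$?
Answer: $- \frac{41034759}{44603} \approx -920.0$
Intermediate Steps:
$y{\left(G \right)} = -2$
$N{\left(x,t \right)} = -920$ ($N{\left(x,t \right)} = 8 \left(-115\right) = -920$)
$N{\left(86,127 \right)} - \frac{1}{-44601 + y{\left(-53 \right)}} = -920 - \frac{1}{-44601 - 2} = -920 - \frac{1}{-44603} = -920 - - \frac{1}{44603} = -920 + \frac{1}{44603} = - \frac{41034759}{44603}$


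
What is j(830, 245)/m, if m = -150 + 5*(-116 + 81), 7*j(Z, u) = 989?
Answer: -989/2275 ≈ -0.43473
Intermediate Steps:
j(Z, u) = 989/7 (j(Z, u) = (1/7)*989 = 989/7)
m = -325 (m = -150 + 5*(-35) = -150 - 175 = -325)
j(830, 245)/m = (989/7)/(-325) = (989/7)*(-1/325) = -989/2275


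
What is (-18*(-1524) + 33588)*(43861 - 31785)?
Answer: 736877520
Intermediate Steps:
(-18*(-1524) + 33588)*(43861 - 31785) = (27432 + 33588)*12076 = 61020*12076 = 736877520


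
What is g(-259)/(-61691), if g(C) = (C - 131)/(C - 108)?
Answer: -390/22640597 ≈ -1.7226e-5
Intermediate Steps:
g(C) = (-131 + C)/(-108 + C)
g(-259)/(-61691) = ((-131 - 259)/(-108 - 259))/(-61691) = (-390/(-367))*(-1/61691) = -1/367*(-390)*(-1/61691) = (390/367)*(-1/61691) = -390/22640597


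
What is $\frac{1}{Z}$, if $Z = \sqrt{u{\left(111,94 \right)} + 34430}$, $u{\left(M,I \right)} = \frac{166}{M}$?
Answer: $\frac{\sqrt{106057614}}{1910948} \approx 0.0053892$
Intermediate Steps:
$Z = \frac{2 \sqrt{106057614}}{111}$ ($Z = \sqrt{\frac{166}{111} + 34430} = \sqrt{\frac{3821896}{111}} = \frac{2 \sqrt{106057614}}{111} \approx 185.56$)
$\frac{1}{Z} = \frac{1}{\frac{2}{111} \sqrt{106057614}} = \frac{\sqrt{106057614}}{1910948}$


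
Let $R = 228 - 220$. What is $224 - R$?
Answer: $216$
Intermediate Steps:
$R = 8$ ($R = 228 - 220 = 8$)
$224 - R = 224 - 8 = 216$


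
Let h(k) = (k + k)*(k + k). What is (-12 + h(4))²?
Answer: 2704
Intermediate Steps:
h(k) = 4*k² (h(k) = (2*k)*(2*k) = 4*k²)
(-12 + h(4))² = (-12 + 4*4²)² = (-12 + 4*16)² = (-12 + 64)² = 52² = 2704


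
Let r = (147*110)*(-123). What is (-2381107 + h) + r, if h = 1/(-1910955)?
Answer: -8350905836236/1910955 ≈ -4.3700e+6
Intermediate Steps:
h = -1/1910955 ≈ -5.2330e-7
r = -1988910 (r = 16170*(-123) = -1988910)
(-2381107 + h) + r = (-2381107 - 1/1910955) - 1988910 = -4550188327186/1910955 - 1988910 = -8350905836236/1910955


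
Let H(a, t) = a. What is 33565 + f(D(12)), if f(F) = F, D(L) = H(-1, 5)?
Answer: 33564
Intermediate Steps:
D(L) = -1
33565 + f(D(12)) = 33565 - 1 = 33564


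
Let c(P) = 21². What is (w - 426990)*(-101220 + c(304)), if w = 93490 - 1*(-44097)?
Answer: 29165744937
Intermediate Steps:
w = 137587 (w = 93490 + 44097 = 137587)
c(P) = 441
(w - 426990)*(-101220 + c(304)) = (137587 - 426990)*(-101220 + 441) = -289403*(-100779) = 29165744937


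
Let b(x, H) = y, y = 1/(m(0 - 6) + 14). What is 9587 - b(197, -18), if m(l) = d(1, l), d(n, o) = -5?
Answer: 86282/9 ≈ 9586.9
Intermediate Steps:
m(l) = -5
y = ⅑ (y = 1/(-5 + 14) = 1/9 = ⅑ ≈ 0.11111)
b(x, H) = ⅑
9587 - b(197, -18) = 9587 - 1*⅑ = 9587 - ⅑ = 86282/9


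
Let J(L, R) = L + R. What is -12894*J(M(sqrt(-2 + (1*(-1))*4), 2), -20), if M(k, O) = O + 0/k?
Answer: 232092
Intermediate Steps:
M(k, O) = O (M(k, O) = O + 0 = O)
-12894*J(M(sqrt(-2 + (1*(-1))*4), 2), -20) = -12894*(2 - 20) = -12894*(-18) = 232092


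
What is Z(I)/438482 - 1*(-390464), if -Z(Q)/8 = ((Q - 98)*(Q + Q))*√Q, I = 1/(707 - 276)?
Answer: 390464 + 17784*√431/923846853149 ≈ 3.9046e+5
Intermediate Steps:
I = 1/431 ≈ 0.0023202
Z(Q) = -16*Q^(3/2)*(-98 + Q) (Z(Q) = -8*(Q - 98)*(Q + Q)*√Q = -8*(-98 + Q)*(2*Q)*√Q = -8*2*Q*(-98 + Q)*√Q = -16*Q^(3/2)*(-98 + Q))
Z(I)/438482 - 1*(-390464) = (16*(1/431)^(3/2)*(98 - 1*1/431))/438482 - 1*(-390464) = (16*(√431/185761)*(98 - 1/431))*(1/438482) + 390464 = (16*(√431/185761)*(42237/431))*(1/438482) + 390464 = (675792*√431/80062991)*(1/438482) + 390464 = 17784*√431/923846853149 + 390464 = 390464 + 17784*√431/923846853149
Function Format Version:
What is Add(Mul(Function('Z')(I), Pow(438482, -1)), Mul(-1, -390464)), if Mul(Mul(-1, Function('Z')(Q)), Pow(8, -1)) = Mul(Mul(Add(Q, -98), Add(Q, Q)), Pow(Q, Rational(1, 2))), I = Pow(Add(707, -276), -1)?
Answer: Add(390464, Mul(Rational(17784, 923846853149), Pow(431, Rational(1, 2)))) ≈ 3.9046e+5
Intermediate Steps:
I = Rational(1, 431) (I = Pow(431, -1) = Rational(1, 431) ≈ 0.0023202)
Function('Z')(Q) = Mul(-16, Pow(Q, Rational(3, 2)), Add(-98, Q)) (Function('Z')(Q) = Mul(-8, Mul(Mul(Add(Q, -98), Add(Q, Q)), Pow(Q, Rational(1, 2)))) = Mul(-8, Mul(Mul(Add(-98, Q), Mul(2, Q)), Pow(Q, Rational(1, 2)))) = Mul(-8, Mul(Mul(2, Q, Add(-98, Q)), Pow(Q, Rational(1, 2)))) = Mul(-8, Mul(2, Pow(Q, Rational(3, 2)), Add(-98, Q))) = Mul(-16, Pow(Q, Rational(3, 2)), Add(-98, Q)))
Add(Mul(Function('Z')(I), Pow(438482, -1)), Mul(-1, -390464)) = Add(Mul(Mul(16, Pow(Rational(1, 431), Rational(3, 2)), Add(98, Mul(-1, Rational(1, 431)))), Pow(438482, -1)), Mul(-1, -390464)) = Add(Mul(Mul(16, Mul(Rational(1, 185761), Pow(431, Rational(1, 2))), Add(98, Rational(-1, 431))), Rational(1, 438482)), 390464) = Add(Mul(Mul(16, Mul(Rational(1, 185761), Pow(431, Rational(1, 2))), Rational(42237, 431)), Rational(1, 438482)), 390464) = Add(Mul(Mul(Rational(675792, 80062991), Pow(431, Rational(1, 2))), Rational(1, 438482)), 390464) = Add(Mul(Rational(17784, 923846853149), Pow(431, Rational(1, 2))), 390464) = Add(390464, Mul(Rational(17784, 923846853149), Pow(431, Rational(1, 2))))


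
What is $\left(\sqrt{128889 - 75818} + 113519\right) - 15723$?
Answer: $97796 + \sqrt{53071} \approx 98026.0$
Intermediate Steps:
$\left(\sqrt{128889 - 75818} + 113519\right) - 15723 = \left(\sqrt{53071} + 113519\right) - 15723 = \left(113519 + \sqrt{53071}\right) - 15723 = 97796 + \sqrt{53071}$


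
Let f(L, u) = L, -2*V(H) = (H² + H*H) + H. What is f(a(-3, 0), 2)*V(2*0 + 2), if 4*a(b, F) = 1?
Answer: -5/4 ≈ -1.2500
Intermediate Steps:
V(H) = -H² - H/2 (V(H) = -((H² + H*H) + H)/2 = -((H² + H²) + H)/2 = -(2*H² + H)/2 = -(H + 2*H²)/2 = -H² - H/2)
a(b, F) = ¼ (a(b, F) = (¼)*1 = ¼)
f(a(-3, 0), 2)*V(2*0 + 2) = (-(2*0 + 2)*(½ + (2*0 + 2)))/4 = (-(0 + 2)*(½ + (0 + 2)))/4 = (-1*2*(½ + 2))/4 = (-1*2*5/2)/4 = (¼)*(-5) = -5/4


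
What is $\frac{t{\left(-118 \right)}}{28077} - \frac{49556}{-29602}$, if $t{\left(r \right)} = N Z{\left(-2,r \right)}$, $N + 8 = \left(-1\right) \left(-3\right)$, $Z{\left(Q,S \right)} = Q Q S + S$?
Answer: $\frac{739354856}{415567677} \approx 1.7791$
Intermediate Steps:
$Z{\left(Q,S \right)} = S + S Q^{2}$ ($Z{\left(Q,S \right)} = Q^{2} S + S = S Q^{2} + S = S + S Q^{2}$)
$N = -5$ ($N = -8 - -3 = -8 + 3 = -5$)
$t{\left(r \right)} = - 25 r$ ($t{\left(r \right)} = - 5 r \left(1 + \left(-2\right)^{2}\right) = - 5 r \left(1 + 4\right) = - 5 r 5 = - 5 \cdot 5 r = - 25 r$)
$\frac{t{\left(-118 \right)}}{28077} - \frac{49556}{-29602} = \frac{\left(-25\right) \left(-118\right)}{28077} - \frac{49556}{-29602} = 2950 \cdot \frac{1}{28077} - - \frac{24778}{14801} = \frac{2950}{28077} + \frac{24778}{14801} = \frac{739354856}{415567677}$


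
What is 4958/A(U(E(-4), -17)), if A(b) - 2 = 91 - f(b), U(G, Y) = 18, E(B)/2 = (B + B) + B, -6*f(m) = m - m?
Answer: 4958/93 ≈ 53.312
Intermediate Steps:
f(m) = 0 (f(m) = -(m - m)/6 = -⅙*0 = 0)
E(B) = 6*B (E(B) = 2*((B + B) + B) = 2*(2*B + B) = 2*(3*B) = 6*B)
A(b) = 93 (A(b) = 2 + (91 - 1*0) = 2 + (91 + 0) = 2 + 91 = 93)
4958/A(U(E(-4), -17)) = 4958/93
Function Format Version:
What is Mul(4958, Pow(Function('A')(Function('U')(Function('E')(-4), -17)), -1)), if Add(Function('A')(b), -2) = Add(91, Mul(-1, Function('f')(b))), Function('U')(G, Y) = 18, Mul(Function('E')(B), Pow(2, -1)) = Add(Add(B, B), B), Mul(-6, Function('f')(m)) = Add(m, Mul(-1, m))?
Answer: Rational(4958, 93) ≈ 53.312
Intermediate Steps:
Function('f')(m) = 0 (Function('f')(m) = Mul(Rational(-1, 6), Add(m, Mul(-1, m))) = Mul(Rational(-1, 6), 0) = 0)
Function('E')(B) = Mul(6, B) (Function('E')(B) = Mul(2, Add(Add(B, B), B)) = Mul(2, Add(Mul(2, B), B)) = Mul(2, Mul(3, B)) = Mul(6, B))
Function('A')(b) = 93 (Function('A')(b) = Add(2, Add(91, Mul(-1, 0))) = Add(2, Add(91, 0)) = Add(2, 91) = 93)
Mul(4958, Pow(Function('A')(Function('U')(Function('E')(-4), -17)), -1)) = Mul(4958, Pow(93, -1)) = Mul(4958, Rational(1, 93)) = Rational(4958, 93)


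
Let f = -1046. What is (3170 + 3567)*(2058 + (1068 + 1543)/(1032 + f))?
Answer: 25216591/2 ≈ 1.2608e+7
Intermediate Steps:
(3170 + 3567)*(2058 + (1068 + 1543)/(1032 + f)) = (3170 + 3567)*(2058 + (1068 + 1543)/(1032 - 1046)) = 6737*(2058 + 2611/(-14)) = 6737*(2058 + 2611*(-1/14)) = 6737*(2058 - 373/2) = 6737*(3743/2) = 25216591/2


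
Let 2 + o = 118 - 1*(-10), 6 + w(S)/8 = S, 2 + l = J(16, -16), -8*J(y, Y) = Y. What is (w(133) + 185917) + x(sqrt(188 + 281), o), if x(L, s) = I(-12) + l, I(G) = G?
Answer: 186921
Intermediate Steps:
J(y, Y) = -Y/8
l = 0 (l = -2 - 1/8*(-16) = -2 + 2 = 0)
w(S) = -48 + 8*S
o = 126 (o = -2 + (118 - 1*(-10)) = -2 + (118 + 10) = -2 + 128 = 126)
x(L, s) = -12 (x(L, s) = -12 + 0 = -12)
(w(133) + 185917) + x(sqrt(188 + 281), o) = ((-48 + 8*133) + 185917) - 12 = ((-48 + 1064) + 185917) - 12 = (1016 + 185917) - 12 = 186933 - 12 = 186921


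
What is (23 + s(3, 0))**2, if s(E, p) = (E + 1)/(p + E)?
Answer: 5329/9 ≈ 592.11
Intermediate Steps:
s(E, p) = (1 + E)/(E + p)
(23 + s(3, 0))**2 = (23 + (1 + 3)/(3 + 0))**2 = (23 + 4/3)**2 = (73/3)**2 = 5329/9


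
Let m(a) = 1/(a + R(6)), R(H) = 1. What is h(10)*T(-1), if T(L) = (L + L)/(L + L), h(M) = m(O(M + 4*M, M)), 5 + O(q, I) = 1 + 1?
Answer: -1/2 ≈ -0.50000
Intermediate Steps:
O(q, I) = -3 (O(q, I) = -5 + (1 + 1) = -5 + 2 = -3)
m(a) = 1/(1 + a) (m(a) = 1/(a + 1) = 1/(1 + a))
h(M) = -1/2 (h(M) = 1/(1 - 3) = 1/(-2) = -1/2)
T(L) = 1 (T(L) = (2*L)/((2*L)) = (2*L)*(1/(2*L)) = 1)
h(10)*T(-1) = -1/2*1 = -1/2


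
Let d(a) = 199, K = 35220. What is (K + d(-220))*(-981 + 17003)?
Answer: 567483218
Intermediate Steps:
(K + d(-220))*(-981 + 17003) = (35220 + 199)*(-981 + 17003) = 35419*16022 = 567483218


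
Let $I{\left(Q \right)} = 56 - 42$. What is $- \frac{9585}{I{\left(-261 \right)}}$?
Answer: $- \frac{9585}{14} \approx -684.64$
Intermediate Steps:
$I{\left(Q \right)} = 14$
$- \frac{9585}{I{\left(-261 \right)}} = - \frac{9585}{14}$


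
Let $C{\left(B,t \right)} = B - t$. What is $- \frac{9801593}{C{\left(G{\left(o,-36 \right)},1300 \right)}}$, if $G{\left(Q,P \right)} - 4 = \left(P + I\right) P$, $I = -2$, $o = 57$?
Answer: $- \frac{9801593}{72} \approx -1.3613 \cdot 10^{5}$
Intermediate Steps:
$G{\left(Q,P \right)} = 4 + P \left(-2 + P\right)$ ($G{\left(Q,P \right)} = 4 + \left(P - 2\right) P = 4 + \left(-2 + P\right) P = 4 + P \left(-2 + P\right)$)
$- \frac{9801593}{C{\left(G{\left(o,-36 \right)},1300 \right)}} = - \frac{9801593}{\left(4 + \left(-36\right)^{2} - -72\right) - 1300} = - \frac{9801593}{\left(4 + 1296 + 72\right) - 1300} = - \frac{9801593}{1372 - 1300} = - \frac{9801593}{72}$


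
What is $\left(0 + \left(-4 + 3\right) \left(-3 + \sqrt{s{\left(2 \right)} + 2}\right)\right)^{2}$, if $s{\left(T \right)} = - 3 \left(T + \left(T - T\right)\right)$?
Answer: $5 - 12 i \approx 5.0 - 12.0 i$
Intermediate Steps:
$s{\left(T \right)} = - 3 T$ ($s{\left(T \right)} = - 3 \left(T + 0\right) = - 3 T$)
$\left(0 + \left(-4 + 3\right) \left(-3 + \sqrt{s{\left(2 \right)} + 2}\right)\right)^{2} = \left(0 + \left(-4 + 3\right) \left(-3 + \sqrt{\left(-3\right) 2 + 2}\right)\right)^{2} = \left(0 - \left(-3 + \sqrt{-6 + 2}\right)\right)^{2} = \left(0 - \left(-3 + \sqrt{-4}\right)\right)^{2} = \left(0 - \left(-3 + 2 i\right)\right)^{2} = \left(0 + \left(3 - 2 i\right)\right)^{2} = \left(3 - 2 i\right)^{2}$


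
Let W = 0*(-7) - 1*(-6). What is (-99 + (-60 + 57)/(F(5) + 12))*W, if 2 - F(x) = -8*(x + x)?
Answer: -27927/47 ≈ -594.19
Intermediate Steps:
F(x) = 2 + 16*x (F(x) = 2 - (-8)*(x + x) = 2 - (-8)*2*x = 2 - (-16)*x = 2 + 16*x)
W = 6 (W = 0 + 6 = 6)
(-99 + (-60 + 57)/(F(5) + 12))*W = (-99 + (-60 + 57)/((2 + 16*5) + 12))*6 = (-99 - 3/((2 + 80) + 12))*6 = (-99 - 3/(82 + 12))*6 = (-99 - 3/94)*6 = -9309/94*6 = -27927/47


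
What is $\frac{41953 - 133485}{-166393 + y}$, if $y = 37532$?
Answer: $\frac{91532}{128861} \approx 0.71032$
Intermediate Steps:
$\frac{41953 - 133485}{-166393 + y} = \frac{41953 - 133485}{-166393 + 37532} = - \frac{91532}{-128861} = \left(-91532\right) \left(- \frac{1}{128861}\right) = \frac{91532}{128861}$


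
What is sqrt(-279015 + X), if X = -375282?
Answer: 7*I*sqrt(13353) ≈ 808.89*I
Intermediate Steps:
sqrt(-279015 + X) = sqrt(-279015 - 375282) = sqrt(-654297) = 7*I*sqrt(13353)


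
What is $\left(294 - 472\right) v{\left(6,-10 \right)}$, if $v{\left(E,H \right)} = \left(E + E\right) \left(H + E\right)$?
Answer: $8544$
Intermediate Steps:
$v{\left(E,H \right)} = 2 E \left(E + H\right)$
$\left(294 - 472\right) v{\left(6,-10 \right)} = \left(294 - 472\right) 2 \cdot 6 \left(6 - 10\right) = - 178 \cdot 2 \cdot 6 \left(-4\right) = \left(-178\right) \left(-48\right) = 8544$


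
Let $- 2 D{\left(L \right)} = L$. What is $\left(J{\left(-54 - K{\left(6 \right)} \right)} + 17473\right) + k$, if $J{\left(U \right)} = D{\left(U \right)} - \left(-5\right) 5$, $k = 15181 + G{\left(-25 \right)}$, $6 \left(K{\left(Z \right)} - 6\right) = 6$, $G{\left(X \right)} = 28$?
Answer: $\frac{65475}{2} \approx 32738.0$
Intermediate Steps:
$K{\left(Z \right)} = 7$ ($K{\left(Z \right)} = 6 + \frac{1}{6} \cdot 6 = 6 + 1 = 7$)
$D{\left(L \right)} = - \frac{L}{2}$
$k = 15209$ ($k = 15181 + 28 = 15209$)
$J{\left(U \right)} = 25 - \frac{U}{2}$ ($J{\left(U \right)} = - \frac{U}{2} - \left(-5\right) 5 = - \frac{U}{2} - -25 = - \frac{U}{2} + 25 = 25 - \frac{U}{2}$)
$\left(J{\left(-54 - K{\left(6 \right)} \right)} + 17473\right) + k = \left(\left(25 - \frac{-54 - 7}{2}\right) + 17473\right) + 15209 = \left(\left(25 - - \frac{61}{2}\right) + 17473\right) + 15209 = \left(\left(25 + \frac{61}{2}\right) + 17473\right) + 15209 = \left(\frac{111}{2} + 17473\right) + 15209 = \frac{35057}{2} + 15209 = \frac{65475}{2}$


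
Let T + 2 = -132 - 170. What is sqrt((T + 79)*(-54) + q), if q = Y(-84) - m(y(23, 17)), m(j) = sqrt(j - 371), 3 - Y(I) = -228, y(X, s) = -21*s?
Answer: sqrt(12381 - 2*I*sqrt(182)) ≈ 111.27 - 0.121*I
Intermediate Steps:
T = -304 (T = -2 + (-132 - 170) = -2 - 302 = -304)
Y(I) = 231 (Y(I) = 3 - 1*(-228) = 3 + 228 = 231)
m(j) = sqrt(-371 + j)
q = 231 - 2*I*sqrt(182) (q = 231 - sqrt(-371 - 21*17) = 231 - sqrt(-371 - 357) = 231 - sqrt(-728) = 231 - 2*I*sqrt(182) ≈ 231.0 - 26.981*I)
sqrt((T + 79)*(-54) + q) = sqrt((-304 + 79)*(-54) + (231 - 2*I*sqrt(182))) = sqrt(-225*(-54) + (231 - 2*I*sqrt(182))) = sqrt(12150 + (231 - 2*I*sqrt(182))) = sqrt(12381 - 2*I*sqrt(182))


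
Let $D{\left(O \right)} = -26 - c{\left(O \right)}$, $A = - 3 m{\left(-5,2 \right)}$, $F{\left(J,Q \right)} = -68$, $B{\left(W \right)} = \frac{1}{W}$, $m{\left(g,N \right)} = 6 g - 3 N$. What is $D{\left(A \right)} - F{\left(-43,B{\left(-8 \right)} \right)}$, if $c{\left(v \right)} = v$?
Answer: $-66$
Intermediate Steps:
$m{\left(g,N \right)} = - 3 N + 6 g$
$A = 108$ ($A = - 3 \left(\left(-3\right) 2 + 6 \left(-5\right)\right) = - 3 \left(-6 - 30\right) = \left(-3\right) \left(-36\right) = 108$)
$D{\left(O \right)} = -26 - O$
$D{\left(A \right)} - F{\left(-43,B{\left(-8 \right)} \right)} = \left(-26 - 108\right) - -68 = \left(-26 - 108\right) + 68 = -134 + 68 = -66$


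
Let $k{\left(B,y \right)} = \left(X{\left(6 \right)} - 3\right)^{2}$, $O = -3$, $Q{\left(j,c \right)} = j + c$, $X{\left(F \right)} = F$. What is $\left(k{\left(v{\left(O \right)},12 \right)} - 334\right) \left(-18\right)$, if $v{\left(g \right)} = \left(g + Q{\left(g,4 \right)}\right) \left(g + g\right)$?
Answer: $5850$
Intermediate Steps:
$Q{\left(j,c \right)} = c + j$
$v{\left(g \right)} = 2 g \left(4 + 2 g\right)$ ($v{\left(g \right)} = \left(g + \left(4 + g\right)\right) \left(g + g\right) = \left(4 + 2 g\right) 2 g = 2 g \left(4 + 2 g\right)$)
$k{\left(B,y \right)} = 9$ ($k{\left(B,y \right)} = \left(6 - 3\right)^{2} = 3^{2} = 9$)
$\left(k{\left(v{\left(O \right)},12 \right)} - 334\right) \left(-18\right) = \left(9 - 334\right) \left(-18\right) = \left(-325\right) \left(-18\right) = 5850$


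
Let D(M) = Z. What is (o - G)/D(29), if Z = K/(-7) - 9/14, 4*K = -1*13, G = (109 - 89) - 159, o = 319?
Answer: -12824/5 ≈ -2564.8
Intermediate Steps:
G = -139 (G = 20 - 159 = -139)
K = -13/4 (K = (-1*13)/4 = (¼)*(-13) = -13/4 ≈ -3.2500)
Z = -5/28 (Z = -13/4/(-7) - 9/14 = -13/4*(-⅐) - 9*1/14 = 13/28 - 9/14 = -5/28 ≈ -0.17857)
D(M) = -5/28
(o - G)/D(29) = (319 - 1*(-139))/(-5/28) = (319 + 139)*(-28/5) = 458*(-28/5) = -12824/5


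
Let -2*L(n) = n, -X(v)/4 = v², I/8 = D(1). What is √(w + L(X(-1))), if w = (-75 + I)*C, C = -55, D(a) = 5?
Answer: √1927 ≈ 43.898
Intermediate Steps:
I = 40 (I = 8*5 = 40)
X(v) = -4*v²
L(n) = -n/2
w = 1925 (w = (-75 + 40)*(-55) = -35*(-55) = 1925)
√(w + L(X(-1))) = √(1925 - (-2)*(-1)²) = √(1925 - (-2)) = √(1925 - ½*(-4)) = √(1925 + 2) = √1927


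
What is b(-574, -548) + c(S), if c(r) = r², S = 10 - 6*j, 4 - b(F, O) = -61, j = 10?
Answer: 2565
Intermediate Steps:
b(F, O) = 65 (b(F, O) = 4 - 1*(-61) = 4 + 61 = 65)
S = -50 (S = 10 - 6*10 = 10 - 60 = -50)
b(-574, -548) + c(S) = 65 + (-50)² = 65 + 2500 = 2565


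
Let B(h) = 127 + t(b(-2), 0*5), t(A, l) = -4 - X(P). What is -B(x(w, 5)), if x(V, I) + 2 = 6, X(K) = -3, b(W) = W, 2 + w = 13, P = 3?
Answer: -126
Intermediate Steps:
w = 11 (w = -2 + 13 = 11)
x(V, I) = 4 (x(V, I) = -2 + 6 = 4)
t(A, l) = -1 (t(A, l) = -4 - 1*(-3) = -4 + 3 = -1)
B(h) = 126 (B(h) = 127 - 1 = 126)
-B(x(w, 5)) = -1*126 = -126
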